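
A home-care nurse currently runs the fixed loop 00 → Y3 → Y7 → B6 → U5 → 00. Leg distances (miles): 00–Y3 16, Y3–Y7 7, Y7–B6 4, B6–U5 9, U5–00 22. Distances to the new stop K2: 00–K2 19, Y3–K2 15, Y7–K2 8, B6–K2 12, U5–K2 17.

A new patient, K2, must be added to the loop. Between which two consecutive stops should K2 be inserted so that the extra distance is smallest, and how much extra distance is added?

Insertion cost between consecutive stops i–j is d(i,K2) + d(K2,j) − d(i,j):
  between 00 and Y3: 19 + 15 − 16 = 18
  between Y3 and Y7: 15 + 8 − 7 = 16
  between Y7 and B6: 8 + 12 − 4 = 16
  between B6 and U5: 12 + 17 − 9 = 20
  between U5 and 00: 17 + 19 − 22 = 14
Cheapest insertion is between U5 and 00, adding 14.
New total = 58 + 14 = 72.

Minimum extra distance: 14 miles, inserting K2 between U5 and 00.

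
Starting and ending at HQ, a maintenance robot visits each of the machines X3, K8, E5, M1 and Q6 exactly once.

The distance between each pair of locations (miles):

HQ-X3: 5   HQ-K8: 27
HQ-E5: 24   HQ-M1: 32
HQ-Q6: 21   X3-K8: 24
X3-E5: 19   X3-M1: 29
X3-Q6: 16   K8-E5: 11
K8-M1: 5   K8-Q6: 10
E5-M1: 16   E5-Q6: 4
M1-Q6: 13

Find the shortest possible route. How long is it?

There are 60 distinct closed tours to check (reversals are equivalent).
HQ → X3 → K8 → E5 → M1 → Q6 → HQ: 5+24+11+16+13+21 = 90
HQ → X3 → K8 → E5 → Q6 → M1 → HQ: 5+24+11+4+13+32 = 89
HQ → X3 → K8 → M1 → E5 → Q6 → HQ: 5+24+5+16+4+21 = 75
HQ → X3 → K8 → M1 → Q6 → E5 → HQ: 5+24+5+13+4+24 = 75
HQ → X3 → K8 → Q6 → E5 → M1 → HQ: 5+24+10+4+16+32 = 91
HQ → X3 → K8 → Q6 → M1 → E5 → HQ: 5+24+10+13+16+24 = 92
HQ → X3 → E5 → K8 → M1 → Q6 → HQ: 5+19+11+5+13+21 = 74
HQ → X3 → E5 → K8 → Q6 → M1 → HQ: 5+19+11+10+13+32 = 90
HQ → X3 → E5 → M1 → K8 → Q6 → HQ: 5+19+16+5+10+21 = 76
HQ → X3 → E5 → M1 → Q6 → K8 → HQ: 5+19+16+13+10+27 = 90
HQ → X3 → E5 → Q6 → K8 → M1 → HQ: 5+19+4+10+5+32 = 75
HQ → X3 → E5 → Q6 → M1 → K8 → HQ: 5+19+4+13+5+27 = 73
HQ → X3 → M1 → K8 → E5 → Q6 → HQ: 5+29+5+11+4+21 = 75
HQ → X3 → M1 → K8 → Q6 → E5 → HQ: 5+29+5+10+4+24 = 77
… (46 more)
The minimum is 73.
One optimal route: HQ → X3 → E5 → Q6 → M1 → K8 → HQ (or its reverse).

Shortest round trip = 73 miles.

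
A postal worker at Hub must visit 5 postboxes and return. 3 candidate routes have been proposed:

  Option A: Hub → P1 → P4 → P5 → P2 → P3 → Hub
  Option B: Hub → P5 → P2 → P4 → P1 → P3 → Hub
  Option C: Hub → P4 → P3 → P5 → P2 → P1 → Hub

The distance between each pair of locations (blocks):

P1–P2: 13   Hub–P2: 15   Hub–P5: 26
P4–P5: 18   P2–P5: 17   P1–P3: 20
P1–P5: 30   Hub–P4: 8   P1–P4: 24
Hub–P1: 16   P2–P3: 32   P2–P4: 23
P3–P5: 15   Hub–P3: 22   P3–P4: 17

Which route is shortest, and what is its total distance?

Option A: 16 + 24 + 18 + 17 + 32 + 22 = 129
Option B: 26 + 17 + 23 + 24 + 20 + 22 = 132
Option C: 8 + 17 + 15 + 17 + 13 + 16 = 86

86 blocks — Option C is the shortest.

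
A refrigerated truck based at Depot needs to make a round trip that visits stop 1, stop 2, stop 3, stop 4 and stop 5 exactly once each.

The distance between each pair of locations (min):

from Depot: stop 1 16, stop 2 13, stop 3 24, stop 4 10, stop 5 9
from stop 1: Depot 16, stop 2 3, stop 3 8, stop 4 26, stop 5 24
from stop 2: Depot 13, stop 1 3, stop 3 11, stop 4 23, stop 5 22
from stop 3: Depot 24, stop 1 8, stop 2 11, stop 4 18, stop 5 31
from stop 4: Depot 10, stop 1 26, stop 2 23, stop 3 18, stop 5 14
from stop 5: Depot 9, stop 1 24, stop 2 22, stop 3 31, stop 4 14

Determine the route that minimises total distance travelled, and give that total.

With 5 stops there are 5!/2 = 60 distinct round trips (a route and its reverse cost the same).
Depot→stop 1→stop 2→stop 3→stop 4→stop 5→Depot: 16+3+11+18+14+9 = 71
Depot→stop 1→stop 2→stop 3→stop 5→stop 4→Depot: 16+3+11+31+14+10 = 85
Depot→stop 1→stop 2→stop 4→stop 3→stop 5→Depot: 16+3+23+18+31+9 = 100
Depot→stop 1→stop 2→stop 4→stop 5→stop 3→Depot: 16+3+23+14+31+24 = 111
Depot→stop 1→stop 2→stop 5→stop 3→stop 4→Depot: 16+3+22+31+18+10 = 100
Depot→stop 1→stop 2→stop 5→stop 4→stop 3→Depot: 16+3+22+14+18+24 = 97
Depot→stop 1→stop 3→stop 2→stop 4→stop 5→Depot: 16+8+11+23+14+9 = 81
Depot→stop 1→stop 3→stop 2→stop 5→stop 4→Depot: 16+8+11+22+14+10 = 81
Depot→stop 1→stop 3→stop 4→stop 2→stop 5→Depot: 16+8+18+23+22+9 = 96
Depot→stop 1→stop 3→stop 4→stop 5→stop 2→Depot: 16+8+18+14+22+13 = 91
Depot→stop 1→stop 3→stop 5→stop 2→stop 4→Depot: 16+8+31+22+23+10 = 110
Depot→stop 1→stop 3→stop 5→stop 4→stop 2→Depot: 16+8+31+14+23+13 = 105
Depot→stop 1→stop 4→stop 2→stop 3→stop 5→Depot: 16+26+23+11+31+9 = 116
Depot→stop 1→stop 4→stop 2→stop 5→stop 3→Depot: 16+26+23+22+31+24 = 142
… (46 more)
Depot→stop 2→stop 1→stop 3→stop 4→stop 5→Depot: 13+3+8+18+14+9 = 65  ← best
The minimum is 65.
One optimal route: Depot → stop 2 → stop 1 → stop 3 → stop 4 → stop 5 → Depot (or its reverse).

Minimum total distance: 65 min.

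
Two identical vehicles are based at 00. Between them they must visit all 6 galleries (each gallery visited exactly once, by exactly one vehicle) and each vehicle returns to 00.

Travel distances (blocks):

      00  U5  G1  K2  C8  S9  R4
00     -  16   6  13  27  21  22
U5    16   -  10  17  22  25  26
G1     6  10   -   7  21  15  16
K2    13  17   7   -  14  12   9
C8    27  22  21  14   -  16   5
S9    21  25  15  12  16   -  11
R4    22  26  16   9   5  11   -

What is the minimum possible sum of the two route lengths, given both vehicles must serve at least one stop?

Check every non-empty split of the stops between the two vehicles; for each half take its own optimal tour:
  {U5} + {G1, K2, C8, S9, R4}: 32 + 64 = 96
  {G1} + {U5, K2, C8, S9, R4}: 12 + 79 = 91
  {U5, G1} + {K2, C8, S9, R4}: 32 + 64 = 96
  {K2} + {U5, G1, C8, S9, R4}: 26 + 75 = 101
  {U5, K2} + {G1, C8, S9, R4}: 46 + 64 = 110
  {G1, K2} + {U5, C8, S9, R4}: 26 + 75 = 101
  … (31 splits in total)
Best: vehicle 1 00 → G1 → 00 = 12; vehicle 2 00 → U5 → C8 → R4 → S9 → K2 → 00 = 79; combined 91.

Minimum combined distance: 91 blocks.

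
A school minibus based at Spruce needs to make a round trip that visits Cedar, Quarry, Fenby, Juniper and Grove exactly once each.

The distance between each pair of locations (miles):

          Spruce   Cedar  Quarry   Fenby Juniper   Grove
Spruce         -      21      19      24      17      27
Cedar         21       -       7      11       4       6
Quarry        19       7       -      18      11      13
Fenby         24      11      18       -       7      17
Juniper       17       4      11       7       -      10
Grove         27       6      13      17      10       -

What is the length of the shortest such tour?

With 5 stops there are 5!/2 = 60 distinct round trips (a route and its reverse cost the same).
Spruce-Cedar-Quarry-Fenby-Juniper-Grove-Spruce: 21+7+18+7+10+27 = 90
Spruce-Cedar-Quarry-Fenby-Grove-Juniper-Spruce: 21+7+18+17+10+17 = 90
Spruce-Cedar-Quarry-Juniper-Fenby-Grove-Spruce: 21+7+11+7+17+27 = 90
Spruce-Cedar-Quarry-Juniper-Grove-Fenby-Spruce: 21+7+11+10+17+24 = 90
Spruce-Cedar-Quarry-Grove-Fenby-Juniper-Spruce: 21+7+13+17+7+17 = 82
Spruce-Cedar-Quarry-Grove-Juniper-Fenby-Spruce: 21+7+13+10+7+24 = 82
Spruce-Cedar-Fenby-Quarry-Juniper-Grove-Spruce: 21+11+18+11+10+27 = 98
Spruce-Cedar-Fenby-Quarry-Grove-Juniper-Spruce: 21+11+18+13+10+17 = 90
Spruce-Cedar-Fenby-Juniper-Quarry-Grove-Spruce: 21+11+7+11+13+27 = 90
Spruce-Cedar-Fenby-Juniper-Grove-Quarry-Spruce: 21+11+7+10+13+19 = 81
Spruce-Cedar-Fenby-Grove-Quarry-Juniper-Spruce: 21+11+17+13+11+17 = 90
Spruce-Cedar-Fenby-Grove-Juniper-Quarry-Spruce: 21+11+17+10+11+19 = 89
Spruce-Cedar-Juniper-Quarry-Fenby-Grove-Spruce: 21+4+11+18+17+27 = 98
Spruce-Cedar-Juniper-Quarry-Grove-Fenby-Spruce: 21+4+11+13+17+24 = 90
… (46 more)
Spruce-Quarry-Cedar-Grove-Fenby-Juniper-Spruce: 19+7+6+17+7+17 = 73  ← best
The minimum is 73.
One optimal route: Spruce → Quarry → Cedar → Grove → Fenby → Juniper → Spruce (or its reverse).

Shortest round trip = 73 miles.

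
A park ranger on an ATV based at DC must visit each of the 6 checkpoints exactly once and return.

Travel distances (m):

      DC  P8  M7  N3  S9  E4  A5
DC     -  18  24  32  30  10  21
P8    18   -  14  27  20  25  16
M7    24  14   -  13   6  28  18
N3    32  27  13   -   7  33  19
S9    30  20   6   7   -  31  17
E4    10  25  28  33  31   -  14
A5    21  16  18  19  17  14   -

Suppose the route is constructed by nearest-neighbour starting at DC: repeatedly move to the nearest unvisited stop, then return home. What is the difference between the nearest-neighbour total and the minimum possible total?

DC: E4=10, P8=18, A5=21, M7=24, S9=30, N3=32 ⇒ E4
E4: A5=14, P8=25, M7=28, S9=31, N3=33 ⇒ A5
A5: P8=16, S9=17, M7=18, N3=19 ⇒ P8
P8: M7=14, S9=20, N3=27 ⇒ M7
M7: S9=6, N3=13 ⇒ S9
S9: N3=7 ⇒ N3
NN route DC → E4 → A5 → P8 → M7 → S9 → N3 → DC costs 99.
Optimal: DC → P8 → M7 → S9 → N3 → A5 → E4 → DC costs 88 (by enumerating all 360 distinct tours).
Excess = 99 − 88 = 11.

11 m longer than the optimal tour.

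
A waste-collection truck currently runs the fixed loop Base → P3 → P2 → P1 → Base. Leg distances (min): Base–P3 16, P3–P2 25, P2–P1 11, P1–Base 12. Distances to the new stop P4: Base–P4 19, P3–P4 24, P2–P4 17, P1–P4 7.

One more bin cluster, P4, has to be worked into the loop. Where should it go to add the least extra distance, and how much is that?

+13 min — insert P4 between P2 and P1.

Insertion cost between consecutive stops i–j is d(i,P4) + d(P4,j) − d(i,j):
  between Base and P3: 19 + 24 − 16 = 27
  between P3 and P2: 24 + 17 − 25 = 16
  between P2 and P1: 17 + 7 − 11 = 13
  between P1 and Base: 7 + 19 − 12 = 14
Cheapest insertion is between P2 and P1, adding 13.
New total = 64 + 13 = 77.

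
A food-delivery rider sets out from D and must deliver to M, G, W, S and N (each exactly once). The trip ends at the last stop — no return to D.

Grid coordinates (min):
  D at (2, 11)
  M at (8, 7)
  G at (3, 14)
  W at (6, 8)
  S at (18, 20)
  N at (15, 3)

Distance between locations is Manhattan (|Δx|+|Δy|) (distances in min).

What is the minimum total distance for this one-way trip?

Minimum one-way distance = 47 min.

There are 5! = 120 possible orderings.
D→M→G→W→S→N: 10+12+9+24+20 = 75
D→M→G→W→N→S: 10+12+9+14+20 = 65
D→M→G→S→W→N: 10+12+21+24+14 = 81
D→M→G→S→N→W: 10+12+21+20+14 = 77
D→M→G→N→W→S: 10+12+23+14+24 = 83
D→M→G→N→S→W: 10+12+23+20+24 = 89
D→M→W→G→S→N: 10+3+9+21+20 = 63
D→M→W→G→N→S: 10+3+9+23+20 = 65
D→M→W→S→G→N: 10+3+24+21+23 = 81
D→M→W→S→N→G: 10+3+24+20+23 = 80
D→M→W→N→G→S: 10+3+14+23+21 = 71
D→M→W→N→S→G: 10+3+14+20+21 = 68
D→M→S→G→W→N: 10+23+21+9+14 = 77
D→M→S→G→N→W: 10+23+21+23+14 = 91
… (106 more)
D→G→W→M→N→S: 4+9+3+11+20 = 47  ← best
The minimum is 47.
One shortest path: D → G → W → M → N → S.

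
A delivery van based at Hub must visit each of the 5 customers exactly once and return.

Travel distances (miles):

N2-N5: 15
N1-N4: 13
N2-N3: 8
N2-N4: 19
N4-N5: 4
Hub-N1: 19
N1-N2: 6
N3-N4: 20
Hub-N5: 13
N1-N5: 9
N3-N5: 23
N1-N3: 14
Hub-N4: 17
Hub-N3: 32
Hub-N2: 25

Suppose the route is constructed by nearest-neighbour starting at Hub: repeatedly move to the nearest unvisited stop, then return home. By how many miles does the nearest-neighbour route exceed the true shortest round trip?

From Hub: N5=13, N4=17, N1=19, N2=25, N3=32 → choose N5 (13).
From N5: N4=4, N1=9, N2=15, N3=23 → choose N4 (4).
From N4: N1=13, N2=19, N3=20 → choose N1 (13).
From N1: N2=6, N3=14 → choose N2 (6).
From N2: N3=8 → choose N3 (8).
NN route Hub → N5 → N4 → N1 → N2 → N3 → Hub costs 76.
Optimal: Hub → N1 → N2 → N3 → N4 → N5 → Hub costs 70 (by enumerating all 60 distinct tours).
Excess = 76 − 70 = 6.

6 miles longer than the optimal tour.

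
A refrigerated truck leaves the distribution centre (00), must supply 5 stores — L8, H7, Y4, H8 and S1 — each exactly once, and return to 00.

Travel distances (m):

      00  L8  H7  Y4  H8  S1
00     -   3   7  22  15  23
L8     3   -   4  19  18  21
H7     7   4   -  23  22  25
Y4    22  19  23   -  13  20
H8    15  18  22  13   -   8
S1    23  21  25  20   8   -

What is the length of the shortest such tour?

With 5 stops there are 5!/2 = 60 distinct round trips (a route and its reverse cost the same).
00→L8→H7→Y4→H8→S1→00: 3+4+23+13+8+23 = 74
00→L8→H7→Y4→S1→H8→00: 3+4+23+20+8+15 = 73
00→L8→H7→H8→Y4→S1→00: 3+4+22+13+20+23 = 85
00→L8→H7→H8→S1→Y4→00: 3+4+22+8+20+22 = 79
00→L8→H7→S1→Y4→H8→00: 3+4+25+20+13+15 = 80
00→L8→H7→S1→H8→Y4→00: 3+4+25+8+13+22 = 75
00→L8→Y4→H7→H8→S1→00: 3+19+23+22+8+23 = 98
00→L8→Y4→H7→S1→H8→00: 3+19+23+25+8+15 = 93
00→L8→Y4→H8→H7→S1→00: 3+19+13+22+25+23 = 105
00→L8→Y4→H8→S1→H7→00: 3+19+13+8+25+7 = 75
00→L8→Y4→S1→H7→H8→00: 3+19+20+25+22+15 = 104
00→L8→Y4→S1→H8→H7→00: 3+19+20+8+22+7 = 79
00→L8→H8→H7→Y4→S1→00: 3+18+22+23+20+23 = 109
00→L8→H8→H7→S1→Y4→00: 3+18+22+25+20+22 = 110
… (46 more)
The minimum is 73.
One optimal route: 00 → L8 → H7 → Y4 → S1 → H8 → 00 (or its reverse).

Shortest round trip = 73 m.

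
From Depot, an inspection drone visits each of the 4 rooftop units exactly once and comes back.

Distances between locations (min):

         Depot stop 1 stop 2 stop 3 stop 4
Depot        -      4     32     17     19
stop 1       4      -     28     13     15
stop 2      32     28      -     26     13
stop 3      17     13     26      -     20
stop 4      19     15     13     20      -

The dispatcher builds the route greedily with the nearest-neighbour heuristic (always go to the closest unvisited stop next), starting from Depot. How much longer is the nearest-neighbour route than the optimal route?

7 min longer than the optimal tour.

Depot: stop 1=4, stop 3=17, stop 4=19, stop 2=32 ⇒ stop 1
stop 1: stop 3=13, stop 4=15, stop 2=28 ⇒ stop 3
stop 3: stop 4=20, stop 2=26 ⇒ stop 4
stop 4: stop 2=13 ⇒ stop 2
NN route Depot → stop 1 → stop 3 → stop 4 → stop 2 → Depot costs 82.
Optimal: Depot → stop 1 → stop 3 → stop 2 → stop 4 → Depot costs 75 (by enumerating all 12 distinct tours).
Excess = 82 − 75 = 7.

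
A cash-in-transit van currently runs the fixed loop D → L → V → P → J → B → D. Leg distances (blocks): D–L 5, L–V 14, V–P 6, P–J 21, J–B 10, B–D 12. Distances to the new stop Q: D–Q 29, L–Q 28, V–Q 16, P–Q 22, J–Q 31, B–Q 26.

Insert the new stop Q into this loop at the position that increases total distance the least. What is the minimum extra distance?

Insertion cost between consecutive stops i–j is d(i,Q) + d(Q,j) − d(i,j):
  between D and L: 29 + 28 − 5 = 52
  between L and V: 28 + 16 − 14 = 30
  between V and P: 16 + 22 − 6 = 32
  between P and J: 22 + 31 − 21 = 32
  between J and B: 31 + 26 − 10 = 47
  between B and D: 26 + 29 − 12 = 43
Cheapest insertion is between L and V, adding 30.
New total = 68 + 30 = 98.

Minimum extra distance: 30 blocks, inserting Q between L and V.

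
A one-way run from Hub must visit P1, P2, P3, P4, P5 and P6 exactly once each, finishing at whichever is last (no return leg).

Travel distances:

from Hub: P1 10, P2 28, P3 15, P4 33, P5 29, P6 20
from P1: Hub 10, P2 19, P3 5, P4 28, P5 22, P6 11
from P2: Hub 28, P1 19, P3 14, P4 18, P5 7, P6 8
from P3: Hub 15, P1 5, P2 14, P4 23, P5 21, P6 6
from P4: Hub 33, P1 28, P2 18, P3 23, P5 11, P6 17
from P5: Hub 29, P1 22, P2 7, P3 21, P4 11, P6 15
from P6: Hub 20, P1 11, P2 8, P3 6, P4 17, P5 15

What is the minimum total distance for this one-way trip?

Shortest open route: 47.

There are 6! = 720 possible orderings.
Hub - P1 - P2 - P3 - P4 - P5 - P6: 10+19+14+23+11+15 = 92
Hub - P1 - P2 - P3 - P4 - P6 - P5: 10+19+14+23+17+15 = 98
Hub - P1 - P2 - P3 - P5 - P4 - P6: 10+19+14+21+11+17 = 92
Hub - P1 - P2 - P3 - P5 - P6 - P4: 10+19+14+21+15+17 = 96
Hub - P1 - P2 - P3 - P6 - P4 - P5: 10+19+14+6+17+11 = 77
Hub - P1 - P2 - P3 - P6 - P5 - P4: 10+19+14+6+15+11 = 75
Hub - P1 - P2 - P4 - P3 - P5 - P6: 10+19+18+23+21+15 = 106
Hub - P1 - P2 - P4 - P3 - P6 - P5: 10+19+18+23+6+15 = 91
… (712 more)
Hub - P1 - P3 - P6 - P2 - P5 - P4: 10+5+6+8+7+11 = 47  ← best
The minimum is 47.
One shortest path: Hub → P1 → P3 → P6 → P2 → P5 → P4.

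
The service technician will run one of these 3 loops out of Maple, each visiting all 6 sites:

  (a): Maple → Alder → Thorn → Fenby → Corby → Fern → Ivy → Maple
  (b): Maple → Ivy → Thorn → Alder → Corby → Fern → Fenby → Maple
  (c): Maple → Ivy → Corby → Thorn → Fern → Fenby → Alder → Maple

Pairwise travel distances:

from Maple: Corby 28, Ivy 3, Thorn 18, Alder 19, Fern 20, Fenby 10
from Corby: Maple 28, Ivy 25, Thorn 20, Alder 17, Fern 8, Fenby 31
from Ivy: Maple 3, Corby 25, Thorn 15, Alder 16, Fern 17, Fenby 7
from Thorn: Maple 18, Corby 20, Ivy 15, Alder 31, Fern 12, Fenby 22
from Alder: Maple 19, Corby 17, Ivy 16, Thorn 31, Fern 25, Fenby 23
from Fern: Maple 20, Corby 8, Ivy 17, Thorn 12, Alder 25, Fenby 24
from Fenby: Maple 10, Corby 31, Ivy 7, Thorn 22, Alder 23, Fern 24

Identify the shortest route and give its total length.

108 — (b) is the shortest.

(a): 19 + 31 + 22 + 31 + 8 + 17 + 3 = 131
(b): 3 + 15 + 31 + 17 + 8 + 24 + 10 = 108
(c): 3 + 25 + 20 + 12 + 24 + 23 + 19 = 126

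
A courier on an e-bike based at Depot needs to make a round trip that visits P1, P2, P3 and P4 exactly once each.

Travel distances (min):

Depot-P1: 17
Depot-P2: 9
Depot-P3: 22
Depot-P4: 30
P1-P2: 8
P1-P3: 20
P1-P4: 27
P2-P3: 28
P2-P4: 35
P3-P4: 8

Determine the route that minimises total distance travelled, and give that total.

74 min — the shortest possible round trip.

With 4 stops there are 4!/2 = 12 distinct round trips (a route and its reverse cost the same).
Depot → P1 → P2 → P3 → P4 → Depot: 17+8+28+8+30 = 91
Depot → P1 → P2 → P4 → P3 → Depot: 17+8+35+8+22 = 90
Depot → P1 → P3 → P2 → P4 → Depot: 17+20+28+35+30 = 130
Depot → P1 → P3 → P4 → P2 → Depot: 17+20+8+35+9 = 89
Depot → P1 → P4 → P2 → P3 → Depot: 17+27+35+28+22 = 129
Depot → P1 → P4 → P3 → P2 → Depot: 17+27+8+28+9 = 89
Depot → P2 → P1 → P3 → P4 → Depot: 9+8+20+8+30 = 75
Depot → P2 → P1 → P4 → P3 → Depot: 9+8+27+8+22 = 74
Depot → P2 → P3 → P1 → P4 → Depot: 9+28+20+27+30 = 114
Depot → P2 → P4 → P1 → P3 → Depot: 9+35+27+20+22 = 113
Depot → P3 → P1 → P2 → P4 → Depot: 22+20+8+35+30 = 115
Depot → P3 → P2 → P1 → P4 → Depot: 22+28+8+27+30 = 115
The minimum is 74.
One optimal route: Depot → P2 → P1 → P4 → P3 → Depot (or its reverse).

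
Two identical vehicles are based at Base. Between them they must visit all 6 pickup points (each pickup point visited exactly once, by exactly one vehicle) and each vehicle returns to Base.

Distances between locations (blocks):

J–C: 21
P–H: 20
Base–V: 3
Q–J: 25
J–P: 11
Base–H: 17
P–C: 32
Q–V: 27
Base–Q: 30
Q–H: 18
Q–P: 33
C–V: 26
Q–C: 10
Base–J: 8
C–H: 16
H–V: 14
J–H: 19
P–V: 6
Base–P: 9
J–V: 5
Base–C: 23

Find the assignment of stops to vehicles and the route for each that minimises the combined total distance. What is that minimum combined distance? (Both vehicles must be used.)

92 blocks — the smallest possible combined total.

Try each way of splitting the stops between the two vehicles (each non-empty) and, for each split, find the best tour for each vehicle:
  {Q} + {J, P, C, H, V}: 60 + 74 = 134
  {J} + {Q, P, C, H, V}: 16 + 80 = 96
  {Q, J} + {P, C, H, V}: 63 + 68 = 131
  {P} + {Q, J, C, H, V}: 18 + 74 = 92
  {Q, P} + {J, C, H, V}: 72 + 62 = 134
  {J, P} + {Q, C, H, V}: 28 + 68 = 96
  … (31 splits in total)
Best: vehicle 1 Base → P → Base = 18; vehicle 2 Base → J → C → Q → H → V → Base = 74; combined 92.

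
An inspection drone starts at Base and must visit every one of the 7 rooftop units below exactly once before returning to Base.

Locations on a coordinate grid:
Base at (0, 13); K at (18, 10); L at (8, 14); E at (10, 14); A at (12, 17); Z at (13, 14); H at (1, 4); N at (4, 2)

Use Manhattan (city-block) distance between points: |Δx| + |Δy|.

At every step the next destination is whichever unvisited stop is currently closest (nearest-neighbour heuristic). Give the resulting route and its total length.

At Base the remaining stops are L 9, H 10, E 11, Z 14, N 15, A 16, K 21; go to L.
At L the remaining stops are E 2, Z 5, A 7, K 14, N 16, H 17; go to E.
At E the remaining stops are Z 3, A 5, K 12, N 18, H 19; go to Z.
At Z the remaining stops are A 4, K 9, N 21, H 22; go to A.
At A the remaining stops are K 13, N 23, H 24; go to K.
At K the remaining stops are N 22, H 23; go to N.
At N the remaining stops are H 5; go to H.
Return H→Base: 10.
Total = 9 + 2 + 3 + 4 + 13 + 22 + 5 + 10 = 68.

68 along Base → L → E → Z → A → K → N → H → Base.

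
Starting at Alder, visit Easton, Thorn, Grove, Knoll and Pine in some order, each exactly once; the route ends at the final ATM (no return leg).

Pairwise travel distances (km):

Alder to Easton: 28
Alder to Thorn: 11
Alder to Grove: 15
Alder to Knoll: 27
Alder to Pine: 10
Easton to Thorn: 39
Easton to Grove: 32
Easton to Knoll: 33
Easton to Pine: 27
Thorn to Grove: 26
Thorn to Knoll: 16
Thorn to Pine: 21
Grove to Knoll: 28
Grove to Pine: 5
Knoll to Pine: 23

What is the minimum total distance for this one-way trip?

There are 5! = 120 possible orderings.
Alder→Easton→Thorn→Grove→Knoll→Pine: 28+39+26+28+23 = 144
Alder→Easton→Thorn→Grove→Pine→Knoll: 28+39+26+5+23 = 121
Alder→Easton→Thorn→Knoll→Grove→Pine: 28+39+16+28+5 = 116
Alder→Easton→Thorn→Knoll→Pine→Grove: 28+39+16+23+5 = 111
Alder→Easton→Thorn→Pine→Grove→Knoll: 28+39+21+5+28 = 121
Alder→Easton→Thorn→Pine→Knoll→Grove: 28+39+21+23+28 = 139
Alder→Easton→Grove→Thorn→Knoll→Pine: 28+32+26+16+23 = 125
Alder→Easton→Grove→Thorn→Pine→Knoll: 28+32+26+21+23 = 130
Alder→Easton→Grove→Knoll→Thorn→Pine: 28+32+28+16+21 = 125
Alder→Easton→Grove→Knoll→Pine→Thorn: 28+32+28+23+21 = 132
Alder→Easton→Grove→Pine→Thorn→Knoll: 28+32+5+21+16 = 102
Alder→Easton→Grove→Pine→Knoll→Thorn: 28+32+5+23+16 = 104
Alder→Easton→Knoll→Thorn→Grove→Pine: 28+33+16+26+5 = 108
Alder→Easton→Knoll→Thorn→Pine→Grove: 28+33+16+21+5 = 103
… (106 more)
Alder→Thorn→Knoll→Grove→Pine→Easton: 11+16+28+5+27 = 87  ← best
The minimum is 87.
One shortest path: Alder → Thorn → Knoll → Grove → Pine → Easton.

Minimum one-way distance = 87 km.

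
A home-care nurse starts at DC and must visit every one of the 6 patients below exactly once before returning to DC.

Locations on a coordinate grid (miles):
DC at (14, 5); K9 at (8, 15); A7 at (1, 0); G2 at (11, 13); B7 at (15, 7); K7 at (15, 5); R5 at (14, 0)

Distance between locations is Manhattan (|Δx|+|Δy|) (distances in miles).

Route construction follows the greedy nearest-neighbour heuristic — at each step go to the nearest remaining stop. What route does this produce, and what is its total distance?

Nearest-neighbour total = 62 miles; route DC → K7 → B7 → R5 → A7 → K9 → G2 → DC.

DC → [K7:1 / B7:3 / R5:5 / G2:11 / K9:16 / A7:18] → K7 (1)
K7 → [B7:2 / R5:6 / G2:12 / K9:17 / A7:19] → B7 (2)
B7 → [R5:8 / G2:10 / K9:15 / A7:21] → R5 (8)
R5 → [A7:13 / G2:16 / K9:21] → A7 (13)
A7 → [K9:22 / G2:23] → K9 (22)
K9 → [G2:5] → G2 (5)
Return G2→DC: 11.
Total = 1 + 2 + 8 + 13 + 22 + 5 + 11 = 62.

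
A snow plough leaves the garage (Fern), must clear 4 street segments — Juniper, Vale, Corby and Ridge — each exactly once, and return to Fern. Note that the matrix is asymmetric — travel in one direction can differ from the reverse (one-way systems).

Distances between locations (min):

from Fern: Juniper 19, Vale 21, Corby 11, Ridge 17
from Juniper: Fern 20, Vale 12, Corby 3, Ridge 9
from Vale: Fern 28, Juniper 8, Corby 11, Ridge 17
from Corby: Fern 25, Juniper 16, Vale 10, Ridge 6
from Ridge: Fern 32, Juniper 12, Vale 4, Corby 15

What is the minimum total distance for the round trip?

Fern→Juniper→Vale→Corby→Ridge→Fern: 19+12+11+6+32 = 80
Fern→Juniper→Vale→Ridge→Corby→Fern: 19+12+17+15+25 = 88
Fern→Juniper→Corby→Vale→Ridge→Fern: 19+3+10+17+32 = 81
Fern→Juniper→Corby→Ridge→Vale→Fern: 19+3+6+4+28 = 60
Fern→Juniper→Ridge→Vale→Corby→Fern: 19+9+4+11+25 = 68
Fern→Juniper→Ridge→Corby→Vale→Fern: 19+9+15+10+28 = 81
Fern→Vale→Juniper→Corby→Ridge→Fern: 21+8+3+6+32 = 70
Fern→Vale→Juniper→Ridge→Corby→Fern: 21+8+9+15+25 = 78
Fern→Vale→Corby→Juniper→Ridge→Fern: 21+11+16+9+32 = 89
Fern→Vale→Corby→Ridge→Juniper→Fern: 21+11+6+12+20 = 70
Fern→Vale→Ridge→Juniper→Corby→Fern: 21+17+12+3+25 = 78
Fern→Vale→Ridge→Corby→Juniper→Fern: 21+17+15+16+20 = 89
Fern→Corby→Juniper→Vale→Ridge→Fern: 11+16+12+17+32 = 88
Fern→Corby→Juniper→Ridge→Vale→Fern: 11+16+9+4+28 = 68
… (10 more)
Fern→Corby→Ridge→Vale→Juniper→Fern: 11+6+4+8+20 = 49  ← best
The minimum is 49.
One optimal route: Fern → Corby → Ridge → Vale → Juniper → Fern.

Shortest round trip = 49 min.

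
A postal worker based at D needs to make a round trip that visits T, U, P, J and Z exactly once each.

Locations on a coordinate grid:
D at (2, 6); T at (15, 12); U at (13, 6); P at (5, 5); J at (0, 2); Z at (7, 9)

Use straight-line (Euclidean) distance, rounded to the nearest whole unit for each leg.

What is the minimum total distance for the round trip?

39 — the shortest possible round trip.

D → T → U → P → J → Z → D: 14+6+8+6+10+6 = 50
D → T → U → P → Z → J → D: 14+6+8+4+10+4 = 46
D → T → U → J → P → Z → D: 14+6+14+6+4+6 = 50
D → T → U → J → Z → P → D: 14+6+14+10+4+3 = 51
D → T → U → Z → P → J → D: 14+6+7+4+6+4 = 41
D → T → U → Z → J → P → D: 14+6+7+10+6+3 = 46
D → T → P → U → J → Z → D: 14+12+8+14+10+6 = 64
D → T → P → U → Z → J → D: 14+12+8+7+10+4 = 55
D → T → P → J → U → Z → D: 14+12+6+14+7+6 = 59
D → T → P → J → Z → U → D: 14+12+6+10+7+11 = 60
D → T → P → Z → U → J → D: 14+12+4+7+14+4 = 55
D → T → P → Z → J → U → D: 14+12+4+10+14+11 = 65
D → T → J → U → P → Z → D: 14+18+14+8+4+6 = 64
D → T → J → U → Z → P → D: 14+18+14+7+4+3 = 60
… (46 more)
D → J → P → U → T → Z → D: 4+6+8+6+9+6 = 39  ← best
The minimum is 39.
One optimal route: D → J → P → U → T → Z → D (or its reverse).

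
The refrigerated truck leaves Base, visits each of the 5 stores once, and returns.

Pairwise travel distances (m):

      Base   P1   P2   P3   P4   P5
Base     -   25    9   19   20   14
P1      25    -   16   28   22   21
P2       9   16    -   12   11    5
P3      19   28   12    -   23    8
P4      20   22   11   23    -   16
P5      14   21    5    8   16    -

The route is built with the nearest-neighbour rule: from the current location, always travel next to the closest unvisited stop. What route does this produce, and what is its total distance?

Base → [P2:9 / P5:14 / P3:19 / P4:20 / P1:25] → P2 (9)
P2 → [P5:5 / P4:11 / P3:12 / P1:16] → P5 (5)
P5 → [P3:8 / P4:16 / P1:21] → P3 (8)
P3 → [P4:23 / P1:28] → P4 (23)
P4 → [P1:22] → P1 (22)
Return P1→Base: 25.
Total = 9 + 5 + 8 + 23 + 22 + 25 = 92.

Nearest-neighbour total = 92 m; route Base → P2 → P5 → P3 → P4 → P1 → Base.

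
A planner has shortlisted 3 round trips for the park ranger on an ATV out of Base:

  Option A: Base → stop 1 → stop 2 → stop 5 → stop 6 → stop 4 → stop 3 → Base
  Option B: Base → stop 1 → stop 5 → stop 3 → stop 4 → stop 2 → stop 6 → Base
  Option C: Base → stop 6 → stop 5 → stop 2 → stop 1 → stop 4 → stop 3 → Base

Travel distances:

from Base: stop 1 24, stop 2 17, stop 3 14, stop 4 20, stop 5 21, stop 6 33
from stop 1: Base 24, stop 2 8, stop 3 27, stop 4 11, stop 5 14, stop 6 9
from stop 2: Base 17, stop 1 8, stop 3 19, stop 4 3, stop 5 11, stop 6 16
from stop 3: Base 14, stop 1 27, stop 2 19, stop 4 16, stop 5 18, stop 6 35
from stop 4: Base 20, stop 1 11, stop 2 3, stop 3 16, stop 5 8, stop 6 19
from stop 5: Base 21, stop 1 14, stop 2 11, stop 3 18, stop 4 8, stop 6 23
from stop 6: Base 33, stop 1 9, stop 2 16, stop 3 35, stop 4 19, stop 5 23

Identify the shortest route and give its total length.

115 — Option A is the shortest.

Option A: 24 + 8 + 11 + 23 + 19 + 16 + 14 = 115
Option B: 24 + 14 + 18 + 16 + 3 + 16 + 33 = 124
Option C: 33 + 23 + 11 + 8 + 11 + 16 + 14 = 116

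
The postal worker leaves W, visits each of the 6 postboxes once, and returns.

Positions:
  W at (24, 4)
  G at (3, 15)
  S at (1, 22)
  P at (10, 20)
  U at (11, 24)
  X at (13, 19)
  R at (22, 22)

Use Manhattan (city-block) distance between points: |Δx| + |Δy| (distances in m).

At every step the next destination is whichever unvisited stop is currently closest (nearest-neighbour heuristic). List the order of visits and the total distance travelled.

Nearest-neighbour total = 94 m; route W → R → X → P → U → S → G → W.

From W: distances to unvisited — R=20, X=26, P=30, G=32, U=33, S=41. Nearest is R (20).
From R: distances to unvisited — X=12, U=13, P=14, S=21, G=26. Nearest is X (12).
From X: distances to unvisited — P=4, U=7, G=14, S=15. Nearest is P (4).
From P: distances to unvisited — U=5, S=11, G=12. Nearest is U (5).
From U: distances to unvisited — S=12, G=17. Nearest is S (12).
From S: distances to unvisited — G=9. Nearest is G (9).
Return G→W: 32.
Total = 20 + 12 + 4 + 5 + 12 + 9 + 32 = 94.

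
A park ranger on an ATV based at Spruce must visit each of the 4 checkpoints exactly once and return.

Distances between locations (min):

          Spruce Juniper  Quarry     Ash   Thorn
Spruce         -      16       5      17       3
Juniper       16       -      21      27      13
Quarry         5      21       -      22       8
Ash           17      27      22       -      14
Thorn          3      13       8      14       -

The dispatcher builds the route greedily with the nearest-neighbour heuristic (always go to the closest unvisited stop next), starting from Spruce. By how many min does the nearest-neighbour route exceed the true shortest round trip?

From Spruce: Thorn=3, Quarry=5, Juniper=16, Ash=17 → choose Thorn (3).
From Thorn: Quarry=8, Juniper=13, Ash=14 → choose Quarry (8).
From Quarry: Juniper=21, Ash=22 → choose Juniper (21).
From Juniper: Ash=27 → choose Ash (27).
NN route Spruce → Thorn → Quarry → Juniper → Ash → Spruce costs 76.
Optimal: Spruce → Juniper → Ash → Thorn → Quarry → Spruce costs 70 (by enumerating all 12 distinct tours).
Excess = 76 − 70 = 6.

6 min longer than the optimal tour.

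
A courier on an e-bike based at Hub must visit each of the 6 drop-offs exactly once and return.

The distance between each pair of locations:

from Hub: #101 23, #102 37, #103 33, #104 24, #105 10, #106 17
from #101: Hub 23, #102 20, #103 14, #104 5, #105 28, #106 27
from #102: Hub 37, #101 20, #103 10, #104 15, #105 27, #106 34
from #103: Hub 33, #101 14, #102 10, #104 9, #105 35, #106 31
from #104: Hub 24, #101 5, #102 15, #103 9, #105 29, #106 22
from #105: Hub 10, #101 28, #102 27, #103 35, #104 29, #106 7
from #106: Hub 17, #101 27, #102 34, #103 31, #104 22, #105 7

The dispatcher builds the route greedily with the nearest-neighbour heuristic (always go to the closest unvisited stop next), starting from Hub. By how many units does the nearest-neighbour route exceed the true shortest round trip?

The nearest-neighbour route is 7 longer than optimal.

Hub: #105=10, #106=17, #101=23, #104=24, #103=33, #102=37 ⇒ #105
#105: #106=7, #102=27, #101=28, #104=29, #103=35 ⇒ #106
#106: #104=22, #101=27, #103=31, #102=34 ⇒ #104
#104: #101=5, #103=9, #102=15 ⇒ #101
#101: #103=14, #102=20 ⇒ #103
#103: #102=10 ⇒ #102
NN route Hub → #105 → #106 → #104 → #101 → #103 → #102 → Hub costs 105.
Optimal: Hub → #101 → #104 → #103 → #102 → #105 → #106 → Hub costs 98 (by enumerating all 360 distinct tours).
Excess = 105 − 98 = 7.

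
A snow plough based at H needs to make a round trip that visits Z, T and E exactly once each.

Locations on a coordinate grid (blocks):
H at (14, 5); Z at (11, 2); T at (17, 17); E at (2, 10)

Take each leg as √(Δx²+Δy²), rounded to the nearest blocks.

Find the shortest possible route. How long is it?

Shortest round trip = 45 blocks.

H-Z-T-E-H: 4+16+17+13 = 50
H-Z-E-T-H: 4+12+17+12 = 45
H-T-Z-E-H: 12+16+12+13 = 53
The minimum is 45.
One optimal route: H → Z → E → T → H (or its reverse).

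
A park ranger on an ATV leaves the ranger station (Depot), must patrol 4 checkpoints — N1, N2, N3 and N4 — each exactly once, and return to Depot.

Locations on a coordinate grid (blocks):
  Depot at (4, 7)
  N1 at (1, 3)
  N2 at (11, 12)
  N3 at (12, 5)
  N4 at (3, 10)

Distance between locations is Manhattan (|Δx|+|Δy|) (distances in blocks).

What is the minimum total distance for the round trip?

Depot→N1→N2→N3→N4→Depot: 7+19+8+14+4 = 52
Depot→N1→N2→N4→N3→Depot: 7+19+10+14+10 = 60
Depot→N1→N3→N2→N4→Depot: 7+13+8+10+4 = 42
Depot→N1→N3→N4→N2→Depot: 7+13+14+10+12 = 56
Depot→N1→N4→N2→N3→Depot: 7+9+10+8+10 = 44
Depot→N1→N4→N3→N2→Depot: 7+9+14+8+12 = 50
Depot→N2→N1→N3→N4→Depot: 12+19+13+14+4 = 62
Depot→N2→N1→N4→N3→Depot: 12+19+9+14+10 = 64
Depot→N2→N3→N1→N4→Depot: 12+8+13+9+4 = 46
Depot→N2→N4→N1→N3→Depot: 12+10+9+13+10 = 54
Depot→N3→N1→N2→N4→Depot: 10+13+19+10+4 = 56
Depot→N3→N2→N1→N4→Depot: 10+8+19+9+4 = 50
The minimum is 42.
One optimal route: Depot → N1 → N3 → N2 → N4 → Depot (or its reverse).

42 blocks — the shortest possible round trip.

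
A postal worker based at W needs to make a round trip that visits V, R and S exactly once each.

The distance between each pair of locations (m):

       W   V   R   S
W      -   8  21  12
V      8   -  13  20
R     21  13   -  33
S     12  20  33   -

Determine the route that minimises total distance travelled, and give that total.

With 3 stops there are 3!/2 = 3 distinct round trips (a route and its reverse cost the same).
W→V→R→S→W: 8+13+33+12 = 66
W→V→S→R→W: 8+20+33+21 = 82
W→R→V→S→W: 21+13+20+12 = 66
The minimum is 66.
One optimal route: W → V → R → S → W (or its reverse).

Minimum total distance: 66 m.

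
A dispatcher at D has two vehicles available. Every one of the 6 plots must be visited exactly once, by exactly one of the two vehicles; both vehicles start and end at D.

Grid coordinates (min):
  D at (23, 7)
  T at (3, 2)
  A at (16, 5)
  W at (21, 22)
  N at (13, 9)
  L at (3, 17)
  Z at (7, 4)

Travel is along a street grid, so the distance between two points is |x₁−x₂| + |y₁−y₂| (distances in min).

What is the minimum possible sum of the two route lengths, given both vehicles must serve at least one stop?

102 min — the smallest possible combined total.

Try each way of splitting the stops between the two vehicles (each non-empty) and, for each split, find the best tour for each vehicle:
  {T} + {A, W, N, L, Z}: 50 + 84 = 134
  {A} + {T, W, N, L, Z}: 18 + 84 = 102
  {T, A} + {W, N, L, Z}: 50 + 80 = 130
  {W} + {T, A, N, L, Z}: 34 + 70 = 104
  {T, W} + {A, N, L, Z}: 80 + 66 = 146
  {A, W} + {T, N, L, Z}: 48 + 70 = 118
  … (31 splits in total)
Best: vehicle 1 D → A → D = 18; vehicle 2 D → W → L → T → Z → N → D = 84; combined 102.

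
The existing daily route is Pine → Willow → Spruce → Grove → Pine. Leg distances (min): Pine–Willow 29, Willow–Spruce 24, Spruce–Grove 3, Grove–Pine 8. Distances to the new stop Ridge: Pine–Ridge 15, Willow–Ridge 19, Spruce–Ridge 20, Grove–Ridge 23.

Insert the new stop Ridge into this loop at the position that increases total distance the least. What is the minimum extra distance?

+5 min — insert Ridge between Pine and Willow.

Insertion cost between consecutive stops i–j is d(i,Ridge) + d(Ridge,j) − d(i,j):
  between Pine and Willow: 15 + 19 − 29 = 5
  between Willow and Spruce: 19 + 20 − 24 = 15
  between Spruce and Grove: 20 + 23 − 3 = 40
  between Grove and Pine: 23 + 15 − 8 = 30
Cheapest insertion is between Pine and Willow, adding 5.
New total = 64 + 5 = 69.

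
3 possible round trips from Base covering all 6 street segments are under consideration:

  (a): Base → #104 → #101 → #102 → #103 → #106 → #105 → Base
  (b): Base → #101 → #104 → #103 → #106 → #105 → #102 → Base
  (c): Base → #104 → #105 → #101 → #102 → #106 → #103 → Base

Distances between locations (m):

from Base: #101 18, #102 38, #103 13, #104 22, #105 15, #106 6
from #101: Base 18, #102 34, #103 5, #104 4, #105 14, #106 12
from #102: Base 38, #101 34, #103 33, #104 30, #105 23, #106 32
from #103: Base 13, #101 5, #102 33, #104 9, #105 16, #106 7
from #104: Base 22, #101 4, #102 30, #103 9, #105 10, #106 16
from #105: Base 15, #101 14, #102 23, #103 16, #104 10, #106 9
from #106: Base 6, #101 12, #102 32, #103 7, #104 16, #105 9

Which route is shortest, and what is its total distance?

108 m — (b) is the shortest.

(a): 22 + 4 + 34 + 33 + 7 + 9 + 15 = 124
(b): 18 + 4 + 9 + 7 + 9 + 23 + 38 = 108
(c): 22 + 10 + 14 + 34 + 32 + 7 + 13 = 132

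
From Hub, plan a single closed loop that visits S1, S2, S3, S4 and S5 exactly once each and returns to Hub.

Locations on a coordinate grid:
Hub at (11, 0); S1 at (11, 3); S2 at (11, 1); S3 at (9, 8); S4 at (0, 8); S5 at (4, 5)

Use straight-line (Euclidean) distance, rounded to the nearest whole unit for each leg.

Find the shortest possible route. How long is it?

There are 60 distinct closed tours to check (reversals are equivalent).
Hub - S1 - S2 - S3 - S4 - S5 - Hub: 3+2+7+9+5+9 = 35
Hub - S1 - S2 - S3 - S5 - S4 - Hub: 3+2+7+6+5+14 = 37
Hub - S1 - S2 - S4 - S3 - S5 - Hub: 3+2+13+9+6+9 = 42
Hub - S1 - S2 - S4 - S5 - S3 - Hub: 3+2+13+5+6+8 = 37
Hub - S1 - S2 - S5 - S3 - S4 - Hub: 3+2+8+6+9+14 = 42
Hub - S1 - S2 - S5 - S4 - S3 - Hub: 3+2+8+5+9+8 = 35
Hub - S1 - S3 - S2 - S4 - S5 - Hub: 3+5+7+13+5+9 = 42
Hub - S1 - S3 - S2 - S5 - S4 - Hub: 3+5+7+8+5+14 = 42
Hub - S1 - S3 - S4 - S2 - S5 - Hub: 3+5+9+13+8+9 = 47
Hub - S1 - S3 - S4 - S5 - S2 - Hub: 3+5+9+5+8+1 = 31
Hub - S1 - S3 - S5 - S2 - S4 - Hub: 3+5+6+8+13+14 = 49
Hub - S1 - S3 - S5 - S4 - S2 - Hub: 3+5+6+5+13+1 = 33
Hub - S1 - S4 - S2 - S3 - S5 - Hub: 3+12+13+7+6+9 = 50
Hub - S1 - S4 - S2 - S5 - S3 - Hub: 3+12+13+8+6+8 = 50
… (46 more)
The minimum is 31.
One optimal route: Hub → S1 → S3 → S4 → S5 → S2 → Hub (or its reverse).

Shortest round trip = 31.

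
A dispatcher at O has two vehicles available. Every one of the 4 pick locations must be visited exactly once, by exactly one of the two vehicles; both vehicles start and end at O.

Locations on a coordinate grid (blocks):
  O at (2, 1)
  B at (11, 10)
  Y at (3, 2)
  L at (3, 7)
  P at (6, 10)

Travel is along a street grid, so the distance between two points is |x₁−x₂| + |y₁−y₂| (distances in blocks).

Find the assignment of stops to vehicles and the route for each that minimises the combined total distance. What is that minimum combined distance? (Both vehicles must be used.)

40 blocks — the smallest possible combined total.

There are 2^3 − 1 = 7 ways to divide the 4 stops into two non-empty groups. For each, the best each vehicle can do is its own shortest tour through its group:
  {B} + {Y, L, P}: 36 + 26 = 62
  {Y} + {B, L, P}: 4 + 36 = 40
  {B, Y} + {L, P}: 36 + 26 = 62
  {L} + {B, Y, P}: 14 + 36 = 50
  {B, L} + {Y, P}: 36 + 26 = 62
  {Y, L} + {B, P}: 14 + 36 = 50
  … (7 splits in total)
Best: vehicle 1 O → Y → O = 4; vehicle 2 O → B → P → L → O = 36; combined 40.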